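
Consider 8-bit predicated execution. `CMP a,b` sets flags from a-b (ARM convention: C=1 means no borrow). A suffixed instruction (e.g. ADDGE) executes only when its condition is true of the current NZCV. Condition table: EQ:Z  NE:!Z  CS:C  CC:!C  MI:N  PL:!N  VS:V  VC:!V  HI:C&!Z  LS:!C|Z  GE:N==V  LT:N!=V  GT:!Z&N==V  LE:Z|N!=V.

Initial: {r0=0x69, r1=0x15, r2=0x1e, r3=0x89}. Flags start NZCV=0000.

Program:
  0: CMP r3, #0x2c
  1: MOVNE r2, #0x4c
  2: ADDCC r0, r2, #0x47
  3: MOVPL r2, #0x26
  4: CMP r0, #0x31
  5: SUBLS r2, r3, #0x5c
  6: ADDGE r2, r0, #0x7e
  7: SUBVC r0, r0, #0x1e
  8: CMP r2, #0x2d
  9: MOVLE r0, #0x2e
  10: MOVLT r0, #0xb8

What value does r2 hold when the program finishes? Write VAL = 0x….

[0] flags=0011 → (cmp)
[1] flags=0011 NE?T → r2=0x4c
[2] flags=0011 CC?F → skip
[3] flags=0011 PL?T → r2=0x26
[4] flags=0010 → (cmp)
[5] flags=0010 LS?F → skip
[6] flags=0010 GE?T → r2=0xe7
[7] flags=0010 VC?T → r0=0x4b
[8] flags=1010 → (cmp)
[9] flags=1010 LE?T → r0=0x2e
[10] flags=1010 LT?T → r0=0xb8

VAL = 0xe7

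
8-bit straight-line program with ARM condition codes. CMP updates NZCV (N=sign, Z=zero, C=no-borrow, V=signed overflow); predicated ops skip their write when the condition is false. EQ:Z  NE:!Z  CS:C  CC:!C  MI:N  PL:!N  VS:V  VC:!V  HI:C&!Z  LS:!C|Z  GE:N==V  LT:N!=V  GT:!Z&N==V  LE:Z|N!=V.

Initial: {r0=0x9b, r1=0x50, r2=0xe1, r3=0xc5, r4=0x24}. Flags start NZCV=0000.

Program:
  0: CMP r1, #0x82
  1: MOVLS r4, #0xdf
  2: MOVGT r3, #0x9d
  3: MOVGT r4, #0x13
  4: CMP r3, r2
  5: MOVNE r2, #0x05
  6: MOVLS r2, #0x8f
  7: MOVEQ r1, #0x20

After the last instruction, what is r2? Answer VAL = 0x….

0: ✓ CMP  NZCV=1001
1: ✓ MOVLS  r4←0xdf
2: ✓ MOVGT  r3←0x9d
3: ✓ MOVGT  r4←0x13
4: ✓ CMP  NZCV=1000
5: ✓ MOVNE  r2←0x05
6: ✓ MOVLS  r2←0x8f
7: · MOVEQ

VAL = 0x8f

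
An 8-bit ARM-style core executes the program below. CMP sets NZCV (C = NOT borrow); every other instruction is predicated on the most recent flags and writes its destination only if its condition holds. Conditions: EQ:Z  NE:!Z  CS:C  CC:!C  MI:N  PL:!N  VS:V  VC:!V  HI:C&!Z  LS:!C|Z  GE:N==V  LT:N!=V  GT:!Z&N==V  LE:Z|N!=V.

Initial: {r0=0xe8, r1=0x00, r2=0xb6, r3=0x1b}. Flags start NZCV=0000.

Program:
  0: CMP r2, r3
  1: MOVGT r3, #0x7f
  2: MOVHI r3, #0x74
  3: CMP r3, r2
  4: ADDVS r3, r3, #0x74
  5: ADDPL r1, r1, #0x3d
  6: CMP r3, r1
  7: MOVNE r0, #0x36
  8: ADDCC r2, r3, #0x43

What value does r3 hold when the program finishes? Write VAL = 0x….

0: ✓ CMP  NZCV=1010
1: · MOVGT
2: ✓ MOVHI  r3←0x74
3: ✓ CMP  NZCV=1001
4: ✓ ADDVS  r3←0xe8
5: · ADDPL
6: ✓ CMP  NZCV=1010
7: ✓ MOVNE  r0←0x36
8: · ADDCC

VAL = 0xe8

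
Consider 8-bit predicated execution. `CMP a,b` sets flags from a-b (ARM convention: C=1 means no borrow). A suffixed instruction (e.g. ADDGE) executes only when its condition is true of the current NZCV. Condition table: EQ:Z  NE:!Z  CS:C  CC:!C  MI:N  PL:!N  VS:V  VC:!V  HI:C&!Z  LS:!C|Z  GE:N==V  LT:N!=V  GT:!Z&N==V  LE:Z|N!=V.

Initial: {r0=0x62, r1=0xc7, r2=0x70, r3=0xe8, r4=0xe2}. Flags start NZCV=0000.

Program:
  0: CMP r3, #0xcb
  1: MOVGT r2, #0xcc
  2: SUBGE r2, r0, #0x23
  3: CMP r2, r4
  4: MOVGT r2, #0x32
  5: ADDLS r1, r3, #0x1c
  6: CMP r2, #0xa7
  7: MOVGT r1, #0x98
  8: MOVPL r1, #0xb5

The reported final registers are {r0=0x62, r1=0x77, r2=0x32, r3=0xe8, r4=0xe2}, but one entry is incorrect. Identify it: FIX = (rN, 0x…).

0: ✓ CMP  NZCV=0010
1: ✓ MOVGT  r2←0xcc
2: ✓ SUBGE  r2←0x3f
3: ✓ CMP  NZCV=0000
4: ✓ MOVGT  r2←0x32
5: ✓ ADDLS  r1←0x04
6: ✓ CMP  NZCV=1001
7: ✓ MOVGT  r1←0x98
8: · MOVPL

FIX = (r1, 0x98)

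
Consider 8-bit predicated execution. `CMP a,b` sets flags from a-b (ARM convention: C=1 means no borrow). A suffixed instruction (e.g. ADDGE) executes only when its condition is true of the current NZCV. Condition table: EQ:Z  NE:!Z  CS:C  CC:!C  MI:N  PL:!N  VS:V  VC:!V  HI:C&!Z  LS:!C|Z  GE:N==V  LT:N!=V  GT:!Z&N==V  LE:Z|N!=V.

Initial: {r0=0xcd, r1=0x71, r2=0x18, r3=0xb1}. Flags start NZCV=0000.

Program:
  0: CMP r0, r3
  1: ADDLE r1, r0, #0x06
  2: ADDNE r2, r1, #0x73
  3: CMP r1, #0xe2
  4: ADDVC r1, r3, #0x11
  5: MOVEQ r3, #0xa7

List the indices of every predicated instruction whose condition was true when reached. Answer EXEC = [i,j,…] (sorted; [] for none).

[0] flags=0010 → (cmp)
[1] flags=0010 LE?F → skip
[2] flags=0010 NE?T → r2=0xe4
[3] flags=1001 → (cmp)
[4] flags=1001 VC?F → skip
[5] flags=1001 EQ?F → skip

EXEC = [2]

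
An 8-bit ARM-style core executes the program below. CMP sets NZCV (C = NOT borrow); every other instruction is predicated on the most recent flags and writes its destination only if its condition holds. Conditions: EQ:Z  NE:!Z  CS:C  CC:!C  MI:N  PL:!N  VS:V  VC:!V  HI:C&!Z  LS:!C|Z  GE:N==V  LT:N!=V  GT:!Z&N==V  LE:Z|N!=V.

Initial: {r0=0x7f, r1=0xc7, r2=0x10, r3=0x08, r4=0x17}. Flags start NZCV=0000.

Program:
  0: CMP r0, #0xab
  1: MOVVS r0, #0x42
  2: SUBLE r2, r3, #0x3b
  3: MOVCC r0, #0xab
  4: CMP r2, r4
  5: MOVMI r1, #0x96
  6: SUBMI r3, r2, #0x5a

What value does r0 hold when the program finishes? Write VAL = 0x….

[0] flags=1001 → (cmp)
[1] flags=1001 VS?T → r0=0x42
[2] flags=1001 LE?F → skip
[3] flags=1001 CC?T → r0=0xab
[4] flags=1000 → (cmp)
[5] flags=1000 MI?T → r1=0x96
[6] flags=1000 MI?T → r3=0xb6

VAL = 0xab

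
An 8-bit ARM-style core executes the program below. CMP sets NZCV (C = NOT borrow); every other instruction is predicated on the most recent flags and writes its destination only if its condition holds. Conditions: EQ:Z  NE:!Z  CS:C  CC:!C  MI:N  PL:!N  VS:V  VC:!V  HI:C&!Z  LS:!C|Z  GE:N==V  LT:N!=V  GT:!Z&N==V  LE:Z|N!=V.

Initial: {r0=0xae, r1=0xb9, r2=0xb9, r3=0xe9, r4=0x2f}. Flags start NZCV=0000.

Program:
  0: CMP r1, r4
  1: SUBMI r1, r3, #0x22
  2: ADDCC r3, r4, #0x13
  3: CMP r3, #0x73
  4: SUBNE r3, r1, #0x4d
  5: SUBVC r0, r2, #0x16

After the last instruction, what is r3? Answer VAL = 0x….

VAL = 0x7a

0: ✓ CMP  NZCV=1010
1: ✓ SUBMI  r1←0xc7
2: · ADDCC
3: ✓ CMP  NZCV=0011
4: ✓ SUBNE  r3←0x7a
5: · SUBVC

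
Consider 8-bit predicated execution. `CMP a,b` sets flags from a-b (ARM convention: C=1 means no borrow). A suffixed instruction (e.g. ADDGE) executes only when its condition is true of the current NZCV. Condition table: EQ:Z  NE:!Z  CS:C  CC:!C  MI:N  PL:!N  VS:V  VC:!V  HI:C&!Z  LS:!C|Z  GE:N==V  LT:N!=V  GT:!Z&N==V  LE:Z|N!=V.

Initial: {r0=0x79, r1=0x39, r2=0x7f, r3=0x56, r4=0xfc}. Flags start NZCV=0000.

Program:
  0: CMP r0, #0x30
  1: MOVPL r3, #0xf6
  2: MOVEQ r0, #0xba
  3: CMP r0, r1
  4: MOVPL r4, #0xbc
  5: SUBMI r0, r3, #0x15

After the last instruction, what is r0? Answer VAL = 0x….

[0] flags=0010 → (cmp)
[1] flags=0010 PL?T → r3=0xf6
[2] flags=0010 EQ?F → skip
[3] flags=0010 → (cmp)
[4] flags=0010 PL?T → r4=0xbc
[5] flags=0010 MI?F → skip

VAL = 0x79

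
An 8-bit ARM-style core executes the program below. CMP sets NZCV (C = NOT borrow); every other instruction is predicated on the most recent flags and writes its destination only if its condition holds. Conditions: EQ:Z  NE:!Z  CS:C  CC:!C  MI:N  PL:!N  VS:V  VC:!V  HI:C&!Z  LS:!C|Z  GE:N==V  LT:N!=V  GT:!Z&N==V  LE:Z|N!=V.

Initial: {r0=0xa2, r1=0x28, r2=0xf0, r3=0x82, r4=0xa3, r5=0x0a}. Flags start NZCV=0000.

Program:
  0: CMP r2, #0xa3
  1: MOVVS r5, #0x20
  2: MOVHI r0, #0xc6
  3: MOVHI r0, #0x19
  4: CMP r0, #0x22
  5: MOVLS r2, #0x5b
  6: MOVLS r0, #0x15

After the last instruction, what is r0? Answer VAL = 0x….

VAL = 0x15

[0] flags=0010 → (cmp)
[1] flags=0010 VS?F → skip
[2] flags=0010 HI?T → r0=0xc6
[3] flags=0010 HI?T → r0=0x19
[4] flags=1000 → (cmp)
[5] flags=1000 LS?T → r2=0x5b
[6] flags=1000 LS?T → r0=0x15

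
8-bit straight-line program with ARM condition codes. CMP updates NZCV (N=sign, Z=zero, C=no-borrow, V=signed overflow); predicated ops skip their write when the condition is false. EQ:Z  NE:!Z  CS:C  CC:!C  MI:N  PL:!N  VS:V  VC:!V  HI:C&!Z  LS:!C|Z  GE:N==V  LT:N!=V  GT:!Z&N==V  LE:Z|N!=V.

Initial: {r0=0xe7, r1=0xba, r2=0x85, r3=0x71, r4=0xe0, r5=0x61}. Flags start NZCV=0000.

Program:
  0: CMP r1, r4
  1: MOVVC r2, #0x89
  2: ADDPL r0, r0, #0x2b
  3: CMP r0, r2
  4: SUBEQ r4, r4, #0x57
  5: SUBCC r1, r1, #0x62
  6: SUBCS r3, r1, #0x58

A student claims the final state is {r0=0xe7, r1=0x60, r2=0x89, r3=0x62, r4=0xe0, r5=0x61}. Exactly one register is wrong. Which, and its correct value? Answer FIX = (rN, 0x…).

FIX = (r1, 0xba)

[0] flags=1000 → (cmp)
[1] flags=1000 VC?T → r2=0x89
[2] flags=1000 PL?F → skip
[3] flags=0010 → (cmp)
[4] flags=0010 EQ?F → skip
[5] flags=0010 CC?F → skip
[6] flags=0010 CS?T → r3=0x62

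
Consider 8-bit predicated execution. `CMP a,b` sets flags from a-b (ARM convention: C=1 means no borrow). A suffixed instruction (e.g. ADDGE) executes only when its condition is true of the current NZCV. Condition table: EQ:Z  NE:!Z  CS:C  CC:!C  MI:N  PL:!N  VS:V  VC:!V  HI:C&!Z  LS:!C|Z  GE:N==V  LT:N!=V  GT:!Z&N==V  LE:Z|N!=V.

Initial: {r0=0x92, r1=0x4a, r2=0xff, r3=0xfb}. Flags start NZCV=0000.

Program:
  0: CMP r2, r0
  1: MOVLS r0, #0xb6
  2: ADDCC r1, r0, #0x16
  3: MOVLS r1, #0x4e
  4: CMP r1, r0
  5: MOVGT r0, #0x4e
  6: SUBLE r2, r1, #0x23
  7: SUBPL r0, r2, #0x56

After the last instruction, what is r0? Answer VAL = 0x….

0: ✓ CMP  NZCV=0010
1: · MOVLS
2: · ADDCC
3: · MOVLS
4: ✓ CMP  NZCV=1001
5: ✓ MOVGT  r0←0x4e
6: · SUBLE
7: · SUBPL

VAL = 0x4e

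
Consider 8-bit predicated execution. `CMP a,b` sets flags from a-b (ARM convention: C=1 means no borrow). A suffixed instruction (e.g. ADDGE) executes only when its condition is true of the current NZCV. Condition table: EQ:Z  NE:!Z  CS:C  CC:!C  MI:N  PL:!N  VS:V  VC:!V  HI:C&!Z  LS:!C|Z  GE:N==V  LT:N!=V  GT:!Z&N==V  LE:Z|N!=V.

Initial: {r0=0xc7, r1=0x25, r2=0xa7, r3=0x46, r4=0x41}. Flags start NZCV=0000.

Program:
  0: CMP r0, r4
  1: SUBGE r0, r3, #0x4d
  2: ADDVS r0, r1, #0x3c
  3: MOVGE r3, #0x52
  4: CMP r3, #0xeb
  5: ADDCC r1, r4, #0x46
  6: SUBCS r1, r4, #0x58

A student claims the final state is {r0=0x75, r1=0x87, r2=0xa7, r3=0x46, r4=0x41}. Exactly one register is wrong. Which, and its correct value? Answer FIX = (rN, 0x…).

FIX = (r0, 0xc7)

0: ✓ CMP  NZCV=1010
1: · SUBGE
2: · ADDVS
3: · MOVGE
4: ✓ CMP  NZCV=0000
5: ✓ ADDCC  r1←0x87
6: · SUBCS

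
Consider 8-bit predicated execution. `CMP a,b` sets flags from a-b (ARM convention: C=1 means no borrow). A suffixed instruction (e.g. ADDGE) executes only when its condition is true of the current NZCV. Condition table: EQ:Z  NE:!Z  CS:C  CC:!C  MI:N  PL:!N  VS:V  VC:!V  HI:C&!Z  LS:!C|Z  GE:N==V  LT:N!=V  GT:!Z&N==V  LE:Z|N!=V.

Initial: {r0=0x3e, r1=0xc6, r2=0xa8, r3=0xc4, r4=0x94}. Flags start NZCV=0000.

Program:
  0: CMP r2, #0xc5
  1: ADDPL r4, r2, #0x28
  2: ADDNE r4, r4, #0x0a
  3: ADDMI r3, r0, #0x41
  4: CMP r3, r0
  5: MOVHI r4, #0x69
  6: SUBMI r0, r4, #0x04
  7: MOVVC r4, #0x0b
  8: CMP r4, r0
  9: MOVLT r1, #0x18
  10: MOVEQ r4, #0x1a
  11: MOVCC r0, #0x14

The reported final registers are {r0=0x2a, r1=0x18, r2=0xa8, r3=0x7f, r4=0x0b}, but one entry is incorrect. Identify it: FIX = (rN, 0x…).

[0] flags=1000 → (cmp)
[1] flags=1000 PL?F → skip
[2] flags=1000 NE?T → r4=0x9e
[3] flags=1000 MI?T → r3=0x7f
[4] flags=0010 → (cmp)
[5] flags=0010 HI?T → r4=0x69
[6] flags=0010 MI?F → skip
[7] flags=0010 VC?T → r4=0x0b
[8] flags=1000 → (cmp)
[9] flags=1000 LT?T → r1=0x18
[10] flags=1000 EQ?F → skip
[11] flags=1000 CC?T → r0=0x14

FIX = (r0, 0x14)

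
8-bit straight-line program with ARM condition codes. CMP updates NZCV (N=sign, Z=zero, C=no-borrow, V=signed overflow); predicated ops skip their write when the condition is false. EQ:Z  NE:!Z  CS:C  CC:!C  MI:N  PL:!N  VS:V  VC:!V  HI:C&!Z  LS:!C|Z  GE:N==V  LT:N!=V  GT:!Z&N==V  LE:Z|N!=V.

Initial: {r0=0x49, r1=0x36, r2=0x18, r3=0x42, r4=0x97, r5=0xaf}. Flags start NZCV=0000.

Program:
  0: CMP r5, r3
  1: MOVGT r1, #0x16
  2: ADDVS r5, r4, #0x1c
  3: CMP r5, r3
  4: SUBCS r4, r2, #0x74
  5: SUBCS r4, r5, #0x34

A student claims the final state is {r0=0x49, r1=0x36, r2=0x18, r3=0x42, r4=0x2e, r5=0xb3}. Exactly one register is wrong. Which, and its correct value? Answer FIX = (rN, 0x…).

FIX = (r4, 0x7f)

0: ✓ CMP  NZCV=0011
1: · MOVGT
2: ✓ ADDVS  r5←0xb3
3: ✓ CMP  NZCV=0011
4: ✓ SUBCS  r4←0xa4
5: ✓ SUBCS  r4←0x7f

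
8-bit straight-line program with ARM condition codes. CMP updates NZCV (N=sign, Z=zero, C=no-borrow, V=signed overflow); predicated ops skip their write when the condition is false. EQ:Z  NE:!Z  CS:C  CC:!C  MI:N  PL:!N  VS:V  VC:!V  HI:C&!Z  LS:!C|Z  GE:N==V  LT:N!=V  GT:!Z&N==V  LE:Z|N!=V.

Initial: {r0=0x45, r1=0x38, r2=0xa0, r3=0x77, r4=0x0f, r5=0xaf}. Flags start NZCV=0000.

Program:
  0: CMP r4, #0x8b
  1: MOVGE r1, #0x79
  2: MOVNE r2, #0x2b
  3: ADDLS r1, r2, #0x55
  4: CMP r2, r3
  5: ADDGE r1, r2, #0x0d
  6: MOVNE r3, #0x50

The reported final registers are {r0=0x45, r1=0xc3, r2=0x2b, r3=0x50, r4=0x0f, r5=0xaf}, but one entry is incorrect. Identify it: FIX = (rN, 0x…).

0: ✓ CMP  NZCV=1001
1: ✓ MOVGE  r1←0x79
2: ✓ MOVNE  r2←0x2b
3: ✓ ADDLS  r1←0x80
4: ✓ CMP  NZCV=1000
5: · ADDGE
6: ✓ MOVNE  r3←0x50

FIX = (r1, 0x80)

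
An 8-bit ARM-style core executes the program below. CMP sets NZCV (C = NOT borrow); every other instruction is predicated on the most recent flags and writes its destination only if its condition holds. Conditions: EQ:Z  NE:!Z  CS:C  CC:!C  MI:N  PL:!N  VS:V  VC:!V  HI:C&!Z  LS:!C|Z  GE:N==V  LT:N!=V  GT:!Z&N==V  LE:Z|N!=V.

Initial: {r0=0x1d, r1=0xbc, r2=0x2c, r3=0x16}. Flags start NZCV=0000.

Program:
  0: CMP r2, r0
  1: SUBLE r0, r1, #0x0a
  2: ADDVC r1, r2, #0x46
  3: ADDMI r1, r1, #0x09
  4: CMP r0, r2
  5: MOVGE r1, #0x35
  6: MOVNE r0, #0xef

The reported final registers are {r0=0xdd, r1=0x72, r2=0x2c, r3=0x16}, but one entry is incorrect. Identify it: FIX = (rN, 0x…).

[0] flags=0010 → (cmp)
[1] flags=0010 LE?F → skip
[2] flags=0010 VC?T → r1=0x72
[3] flags=0010 MI?F → skip
[4] flags=1000 → (cmp)
[5] flags=1000 GE?F → skip
[6] flags=1000 NE?T → r0=0xef

FIX = (r0, 0xef)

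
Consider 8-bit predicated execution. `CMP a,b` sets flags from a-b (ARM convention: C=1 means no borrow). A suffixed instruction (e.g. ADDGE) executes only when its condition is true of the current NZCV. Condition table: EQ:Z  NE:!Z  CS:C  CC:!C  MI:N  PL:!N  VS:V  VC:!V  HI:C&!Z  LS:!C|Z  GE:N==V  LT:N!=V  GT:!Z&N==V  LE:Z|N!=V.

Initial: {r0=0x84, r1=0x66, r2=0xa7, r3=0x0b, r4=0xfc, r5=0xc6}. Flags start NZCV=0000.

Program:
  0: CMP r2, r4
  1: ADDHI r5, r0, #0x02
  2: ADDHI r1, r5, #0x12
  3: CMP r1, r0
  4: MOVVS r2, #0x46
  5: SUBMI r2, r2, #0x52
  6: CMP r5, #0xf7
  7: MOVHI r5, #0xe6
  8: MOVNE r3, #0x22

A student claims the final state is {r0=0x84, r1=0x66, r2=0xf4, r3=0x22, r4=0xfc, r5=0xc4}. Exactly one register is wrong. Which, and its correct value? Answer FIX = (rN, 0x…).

0: ✓ CMP  NZCV=1000
1: · ADDHI
2: · ADDHI
3: ✓ CMP  NZCV=1001
4: ✓ MOVVS  r2←0x46
5: ✓ SUBMI  r2←0xf4
6: ✓ CMP  NZCV=1000
7: · MOVHI
8: ✓ MOVNE  r3←0x22

FIX = (r5, 0xc6)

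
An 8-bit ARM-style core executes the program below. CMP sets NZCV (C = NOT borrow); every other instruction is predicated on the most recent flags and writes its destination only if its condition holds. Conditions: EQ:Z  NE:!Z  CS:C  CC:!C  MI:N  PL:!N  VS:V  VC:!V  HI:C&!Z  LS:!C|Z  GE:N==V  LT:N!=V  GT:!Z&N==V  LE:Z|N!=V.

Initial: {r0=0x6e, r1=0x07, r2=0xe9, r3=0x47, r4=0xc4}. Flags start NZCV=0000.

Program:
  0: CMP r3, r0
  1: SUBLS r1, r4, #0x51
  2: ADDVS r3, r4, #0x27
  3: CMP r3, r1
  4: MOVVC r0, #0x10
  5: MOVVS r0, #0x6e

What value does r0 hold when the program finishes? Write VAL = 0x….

0: ✓ CMP  NZCV=1000
1: ✓ SUBLS  r1←0x73
2: · ADDVS
3: ✓ CMP  NZCV=1000
4: ✓ MOVVC  r0←0x10
5: · MOVVS

VAL = 0x10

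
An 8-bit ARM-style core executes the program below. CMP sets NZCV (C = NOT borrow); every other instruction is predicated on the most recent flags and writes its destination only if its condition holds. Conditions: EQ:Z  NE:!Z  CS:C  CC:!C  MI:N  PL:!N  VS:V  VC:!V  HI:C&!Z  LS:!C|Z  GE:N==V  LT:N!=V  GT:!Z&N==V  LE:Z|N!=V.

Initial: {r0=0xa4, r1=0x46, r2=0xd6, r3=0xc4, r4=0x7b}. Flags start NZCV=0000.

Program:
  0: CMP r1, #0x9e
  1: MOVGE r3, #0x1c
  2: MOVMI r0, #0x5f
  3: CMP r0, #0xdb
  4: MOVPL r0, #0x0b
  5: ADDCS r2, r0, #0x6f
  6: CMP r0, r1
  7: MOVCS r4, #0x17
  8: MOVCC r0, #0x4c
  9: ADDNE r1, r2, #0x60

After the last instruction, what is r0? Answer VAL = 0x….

VAL = 0x5f

0: ✓ CMP  NZCV=1001
1: ✓ MOVGE  r3←0x1c
2: ✓ MOVMI  r0←0x5f
3: ✓ CMP  NZCV=1001
4: · MOVPL
5: · ADDCS
6: ✓ CMP  NZCV=0010
7: ✓ MOVCS  r4←0x17
8: · MOVCC
9: ✓ ADDNE  r1←0x36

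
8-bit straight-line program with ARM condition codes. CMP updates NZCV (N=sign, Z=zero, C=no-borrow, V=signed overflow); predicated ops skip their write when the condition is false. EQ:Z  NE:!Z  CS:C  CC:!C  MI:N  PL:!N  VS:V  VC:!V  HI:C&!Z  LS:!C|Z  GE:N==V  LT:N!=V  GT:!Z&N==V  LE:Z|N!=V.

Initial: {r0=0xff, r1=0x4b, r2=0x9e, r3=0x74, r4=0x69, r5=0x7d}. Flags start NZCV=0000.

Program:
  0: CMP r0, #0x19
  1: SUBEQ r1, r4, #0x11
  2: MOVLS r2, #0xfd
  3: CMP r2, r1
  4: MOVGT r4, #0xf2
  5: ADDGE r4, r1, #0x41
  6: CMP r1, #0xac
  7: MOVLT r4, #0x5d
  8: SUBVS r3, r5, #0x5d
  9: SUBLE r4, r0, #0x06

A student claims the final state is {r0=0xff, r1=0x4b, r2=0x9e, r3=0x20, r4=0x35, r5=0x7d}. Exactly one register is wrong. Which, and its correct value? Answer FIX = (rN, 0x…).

FIX = (r4, 0x69)

[0] flags=1010 → (cmp)
[1] flags=1010 EQ?F → skip
[2] flags=1010 LS?F → skip
[3] flags=0011 → (cmp)
[4] flags=0011 GT?F → skip
[5] flags=0011 GE?F → skip
[6] flags=1001 → (cmp)
[7] flags=1001 LT?F → skip
[8] flags=1001 VS?T → r3=0x20
[9] flags=1001 LE?F → skip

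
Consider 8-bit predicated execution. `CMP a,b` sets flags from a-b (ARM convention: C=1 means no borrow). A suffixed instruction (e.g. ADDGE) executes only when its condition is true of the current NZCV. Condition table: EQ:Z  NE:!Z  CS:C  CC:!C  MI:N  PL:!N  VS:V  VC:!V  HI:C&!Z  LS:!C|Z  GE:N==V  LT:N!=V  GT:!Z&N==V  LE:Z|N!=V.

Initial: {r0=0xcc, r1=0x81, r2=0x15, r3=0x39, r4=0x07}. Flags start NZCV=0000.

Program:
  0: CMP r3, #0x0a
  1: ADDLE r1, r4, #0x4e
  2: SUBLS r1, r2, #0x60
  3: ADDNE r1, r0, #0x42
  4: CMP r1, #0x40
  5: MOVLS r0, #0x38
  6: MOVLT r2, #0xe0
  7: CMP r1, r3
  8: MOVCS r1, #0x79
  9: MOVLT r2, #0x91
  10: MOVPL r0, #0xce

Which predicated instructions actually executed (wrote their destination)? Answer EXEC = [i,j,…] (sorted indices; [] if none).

EXEC = [3,5,6,9]

[0] flags=0010 → (cmp)
[1] flags=0010 LE?F → skip
[2] flags=0010 LS?F → skip
[3] flags=0010 NE?T → r1=0x0e
[4] flags=1000 → (cmp)
[5] flags=1000 LS?T → r0=0x38
[6] flags=1000 LT?T → r2=0xe0
[7] flags=1000 → (cmp)
[8] flags=1000 CS?F → skip
[9] flags=1000 LT?T → r2=0x91
[10] flags=1000 PL?F → skip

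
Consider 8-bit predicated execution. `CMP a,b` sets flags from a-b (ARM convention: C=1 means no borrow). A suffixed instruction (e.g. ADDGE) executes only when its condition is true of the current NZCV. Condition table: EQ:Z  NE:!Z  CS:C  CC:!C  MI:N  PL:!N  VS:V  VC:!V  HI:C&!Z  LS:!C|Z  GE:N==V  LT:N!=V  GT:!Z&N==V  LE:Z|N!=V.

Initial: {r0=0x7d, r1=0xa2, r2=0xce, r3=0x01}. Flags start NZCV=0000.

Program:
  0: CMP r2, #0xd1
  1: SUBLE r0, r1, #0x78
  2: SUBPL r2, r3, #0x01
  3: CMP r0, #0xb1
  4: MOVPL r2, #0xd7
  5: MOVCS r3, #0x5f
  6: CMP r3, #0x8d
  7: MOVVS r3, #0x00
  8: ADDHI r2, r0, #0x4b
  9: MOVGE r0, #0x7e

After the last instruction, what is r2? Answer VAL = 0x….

0: ✓ CMP  NZCV=1000
1: ✓ SUBLE  r0←0x2a
2: · SUBPL
3: ✓ CMP  NZCV=0000
4: ✓ MOVPL  r2←0xd7
5: · MOVCS
6: ✓ CMP  NZCV=0000
7: · MOVVS
8: · ADDHI
9: ✓ MOVGE  r0←0x7e

VAL = 0xd7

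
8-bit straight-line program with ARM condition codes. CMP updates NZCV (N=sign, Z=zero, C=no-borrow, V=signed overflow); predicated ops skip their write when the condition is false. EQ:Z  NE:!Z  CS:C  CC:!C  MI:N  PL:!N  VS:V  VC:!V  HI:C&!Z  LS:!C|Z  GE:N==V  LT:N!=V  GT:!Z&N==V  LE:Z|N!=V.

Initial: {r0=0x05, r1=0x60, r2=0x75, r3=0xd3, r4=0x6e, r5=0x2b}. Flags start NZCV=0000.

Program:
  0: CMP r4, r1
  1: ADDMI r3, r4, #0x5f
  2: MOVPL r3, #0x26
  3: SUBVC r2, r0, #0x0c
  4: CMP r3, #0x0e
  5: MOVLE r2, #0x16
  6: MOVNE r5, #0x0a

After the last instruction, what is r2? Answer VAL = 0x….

VAL = 0xf9

[0] flags=0010 → (cmp)
[1] flags=0010 MI?F → skip
[2] flags=0010 PL?T → r3=0x26
[3] flags=0010 VC?T → r2=0xf9
[4] flags=0010 → (cmp)
[5] flags=0010 LE?F → skip
[6] flags=0010 NE?T → r5=0x0a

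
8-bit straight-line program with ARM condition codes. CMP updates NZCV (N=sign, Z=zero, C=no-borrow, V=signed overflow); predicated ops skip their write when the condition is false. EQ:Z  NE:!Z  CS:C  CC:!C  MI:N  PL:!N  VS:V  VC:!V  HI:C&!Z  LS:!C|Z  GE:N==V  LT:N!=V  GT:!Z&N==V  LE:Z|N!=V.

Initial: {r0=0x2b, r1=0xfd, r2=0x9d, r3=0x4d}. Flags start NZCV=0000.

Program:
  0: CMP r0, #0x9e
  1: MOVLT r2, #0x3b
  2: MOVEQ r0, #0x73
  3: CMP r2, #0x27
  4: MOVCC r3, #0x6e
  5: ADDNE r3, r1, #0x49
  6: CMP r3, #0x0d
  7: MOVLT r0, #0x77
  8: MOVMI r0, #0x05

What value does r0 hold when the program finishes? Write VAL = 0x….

VAL = 0x2b

0: ✓ CMP  NZCV=1001
1: · MOVLT
2: · MOVEQ
3: ✓ CMP  NZCV=0011
4: · MOVCC
5: ✓ ADDNE  r3←0x46
6: ✓ CMP  NZCV=0010
7: · MOVLT
8: · MOVMI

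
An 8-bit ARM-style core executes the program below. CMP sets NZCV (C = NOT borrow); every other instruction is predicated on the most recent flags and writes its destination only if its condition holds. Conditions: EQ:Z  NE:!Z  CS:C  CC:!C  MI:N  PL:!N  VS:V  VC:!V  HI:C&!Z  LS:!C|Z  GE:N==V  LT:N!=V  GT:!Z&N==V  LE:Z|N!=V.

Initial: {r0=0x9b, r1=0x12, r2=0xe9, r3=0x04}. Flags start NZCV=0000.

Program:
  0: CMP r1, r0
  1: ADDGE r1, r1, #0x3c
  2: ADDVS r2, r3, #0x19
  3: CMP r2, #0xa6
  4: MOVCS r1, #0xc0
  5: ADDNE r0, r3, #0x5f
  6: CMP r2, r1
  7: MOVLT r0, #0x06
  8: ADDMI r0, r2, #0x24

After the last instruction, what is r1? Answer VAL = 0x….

VAL = 0xc0

0: ✓ CMP  NZCV=0000
1: ✓ ADDGE  r1←0x4e
2: · ADDVS
3: ✓ CMP  NZCV=0010
4: ✓ MOVCS  r1←0xc0
5: ✓ ADDNE  r0←0x63
6: ✓ CMP  NZCV=0010
7: · MOVLT
8: · ADDMI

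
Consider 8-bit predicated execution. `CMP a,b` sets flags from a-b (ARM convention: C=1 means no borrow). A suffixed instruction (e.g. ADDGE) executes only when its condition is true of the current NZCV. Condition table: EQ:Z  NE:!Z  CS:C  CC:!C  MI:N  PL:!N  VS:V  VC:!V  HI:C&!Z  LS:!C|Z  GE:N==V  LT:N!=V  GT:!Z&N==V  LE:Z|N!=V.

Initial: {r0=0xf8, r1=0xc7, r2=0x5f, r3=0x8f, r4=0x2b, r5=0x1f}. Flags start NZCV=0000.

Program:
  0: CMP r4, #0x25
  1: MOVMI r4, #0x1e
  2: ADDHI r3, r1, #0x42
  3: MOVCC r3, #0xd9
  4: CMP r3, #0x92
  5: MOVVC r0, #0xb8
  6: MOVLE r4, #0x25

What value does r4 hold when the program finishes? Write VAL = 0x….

VAL = 0x2b

[0] flags=0010 → (cmp)
[1] flags=0010 MI?F → skip
[2] flags=0010 HI?T → r3=0x09
[3] flags=0010 CC?F → skip
[4] flags=0000 → (cmp)
[5] flags=0000 VC?T → r0=0xb8
[6] flags=0000 LE?F → skip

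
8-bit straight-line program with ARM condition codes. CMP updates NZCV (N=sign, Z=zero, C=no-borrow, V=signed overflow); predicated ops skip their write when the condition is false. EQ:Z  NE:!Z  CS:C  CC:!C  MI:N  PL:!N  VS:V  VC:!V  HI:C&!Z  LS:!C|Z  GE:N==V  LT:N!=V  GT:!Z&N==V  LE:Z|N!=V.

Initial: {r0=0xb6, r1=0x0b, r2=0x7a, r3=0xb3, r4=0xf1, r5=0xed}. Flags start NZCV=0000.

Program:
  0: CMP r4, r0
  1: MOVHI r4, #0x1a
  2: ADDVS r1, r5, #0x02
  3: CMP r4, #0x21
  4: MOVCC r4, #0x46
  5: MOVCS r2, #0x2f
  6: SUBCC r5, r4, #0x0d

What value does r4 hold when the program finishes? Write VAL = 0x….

0: ✓ CMP  NZCV=0010
1: ✓ MOVHI  r4←0x1a
2: · ADDVS
3: ✓ CMP  NZCV=1000
4: ✓ MOVCC  r4←0x46
5: · MOVCS
6: ✓ SUBCC  r5←0x39

VAL = 0x46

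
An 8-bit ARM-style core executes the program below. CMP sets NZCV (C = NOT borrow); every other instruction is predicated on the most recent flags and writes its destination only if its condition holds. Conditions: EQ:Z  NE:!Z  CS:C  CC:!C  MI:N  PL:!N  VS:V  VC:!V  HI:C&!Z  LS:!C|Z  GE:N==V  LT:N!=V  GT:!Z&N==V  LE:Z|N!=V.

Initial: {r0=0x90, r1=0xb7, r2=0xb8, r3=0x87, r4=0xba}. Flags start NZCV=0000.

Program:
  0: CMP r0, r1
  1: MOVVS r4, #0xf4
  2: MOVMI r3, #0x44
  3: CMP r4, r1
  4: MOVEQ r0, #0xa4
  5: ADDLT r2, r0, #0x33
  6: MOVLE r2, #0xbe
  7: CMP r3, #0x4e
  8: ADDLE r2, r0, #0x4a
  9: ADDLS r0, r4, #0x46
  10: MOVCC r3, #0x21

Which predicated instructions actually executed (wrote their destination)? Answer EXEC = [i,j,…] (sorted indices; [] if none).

EXEC = [2,8,9,10]

[0] flags=1000 → (cmp)
[1] flags=1000 VS?F → skip
[2] flags=1000 MI?T → r3=0x44
[3] flags=0010 → (cmp)
[4] flags=0010 EQ?F → skip
[5] flags=0010 LT?F → skip
[6] flags=0010 LE?F → skip
[7] flags=1000 → (cmp)
[8] flags=1000 LE?T → r2=0xda
[9] flags=1000 LS?T → r0=0x00
[10] flags=1000 CC?T → r3=0x21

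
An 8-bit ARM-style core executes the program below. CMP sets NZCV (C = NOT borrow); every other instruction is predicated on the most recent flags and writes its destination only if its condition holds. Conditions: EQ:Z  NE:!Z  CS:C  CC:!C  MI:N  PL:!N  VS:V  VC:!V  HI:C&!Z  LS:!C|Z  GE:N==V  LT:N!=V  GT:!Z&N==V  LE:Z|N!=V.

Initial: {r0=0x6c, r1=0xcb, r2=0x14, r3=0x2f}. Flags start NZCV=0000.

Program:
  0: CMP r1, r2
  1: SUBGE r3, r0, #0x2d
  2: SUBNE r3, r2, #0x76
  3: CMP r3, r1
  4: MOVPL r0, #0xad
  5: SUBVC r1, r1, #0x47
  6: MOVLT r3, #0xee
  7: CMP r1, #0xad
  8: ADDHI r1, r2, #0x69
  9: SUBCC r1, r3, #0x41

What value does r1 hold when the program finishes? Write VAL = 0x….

VAL = 0xad

[0] flags=1010 → (cmp)
[1] flags=1010 GE?F → skip
[2] flags=1010 NE?T → r3=0x9e
[3] flags=1000 → (cmp)
[4] flags=1000 PL?F → skip
[5] flags=1000 VC?T → r1=0x84
[6] flags=1000 LT?T → r3=0xee
[7] flags=1000 → (cmp)
[8] flags=1000 HI?F → skip
[9] flags=1000 CC?T → r1=0xad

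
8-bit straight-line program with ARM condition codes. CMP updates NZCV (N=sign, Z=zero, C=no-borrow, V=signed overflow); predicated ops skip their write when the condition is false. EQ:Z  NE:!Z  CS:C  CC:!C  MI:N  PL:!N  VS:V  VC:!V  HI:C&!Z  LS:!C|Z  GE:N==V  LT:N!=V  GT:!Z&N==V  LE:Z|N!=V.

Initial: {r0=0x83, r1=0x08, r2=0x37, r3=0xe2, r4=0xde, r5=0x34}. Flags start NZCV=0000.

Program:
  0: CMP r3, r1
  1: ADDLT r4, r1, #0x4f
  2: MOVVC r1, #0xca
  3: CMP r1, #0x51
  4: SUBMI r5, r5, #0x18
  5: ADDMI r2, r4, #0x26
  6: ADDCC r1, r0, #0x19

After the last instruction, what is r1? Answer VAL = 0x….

0: ✓ CMP  NZCV=1010
1: ✓ ADDLT  r4←0x57
2: ✓ MOVVC  r1←0xca
3: ✓ CMP  NZCV=0011
4: · SUBMI
5: · ADDMI
6: · ADDCC

VAL = 0xca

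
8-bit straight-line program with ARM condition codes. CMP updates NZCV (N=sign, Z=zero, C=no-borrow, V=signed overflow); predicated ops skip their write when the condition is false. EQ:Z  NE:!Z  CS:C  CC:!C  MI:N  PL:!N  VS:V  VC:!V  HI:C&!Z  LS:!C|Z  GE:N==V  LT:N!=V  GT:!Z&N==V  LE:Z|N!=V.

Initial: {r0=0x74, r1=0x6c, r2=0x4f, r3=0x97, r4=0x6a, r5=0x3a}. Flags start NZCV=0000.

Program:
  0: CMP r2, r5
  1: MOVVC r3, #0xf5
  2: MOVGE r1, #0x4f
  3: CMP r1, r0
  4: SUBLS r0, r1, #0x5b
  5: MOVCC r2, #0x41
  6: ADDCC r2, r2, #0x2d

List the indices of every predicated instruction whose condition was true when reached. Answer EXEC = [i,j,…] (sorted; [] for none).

[0] flags=0010 → (cmp)
[1] flags=0010 VC?T → r3=0xf5
[2] flags=0010 GE?T → r1=0x4f
[3] flags=1000 → (cmp)
[4] flags=1000 LS?T → r0=0xf4
[5] flags=1000 CC?T → r2=0x41
[6] flags=1000 CC?T → r2=0x6e

EXEC = [1,2,4,5,6]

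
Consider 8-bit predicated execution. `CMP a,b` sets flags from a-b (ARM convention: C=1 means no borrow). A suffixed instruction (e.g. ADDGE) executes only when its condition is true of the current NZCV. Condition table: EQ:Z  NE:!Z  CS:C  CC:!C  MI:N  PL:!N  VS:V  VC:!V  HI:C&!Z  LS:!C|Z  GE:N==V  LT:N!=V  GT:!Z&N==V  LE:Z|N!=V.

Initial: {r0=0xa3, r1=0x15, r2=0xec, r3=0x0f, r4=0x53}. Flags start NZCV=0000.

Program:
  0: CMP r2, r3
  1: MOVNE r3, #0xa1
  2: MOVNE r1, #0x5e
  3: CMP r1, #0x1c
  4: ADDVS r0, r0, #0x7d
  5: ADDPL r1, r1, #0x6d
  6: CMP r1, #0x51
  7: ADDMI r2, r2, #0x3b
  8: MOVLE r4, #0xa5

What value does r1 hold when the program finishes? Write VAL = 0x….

[0] flags=1010 → (cmp)
[1] flags=1010 NE?T → r3=0xa1
[2] flags=1010 NE?T → r1=0x5e
[3] flags=0010 → (cmp)
[4] flags=0010 VS?F → skip
[5] flags=0010 PL?T → r1=0xcb
[6] flags=0011 → (cmp)
[7] flags=0011 MI?F → skip
[8] flags=0011 LE?T → r4=0xa5

VAL = 0xcb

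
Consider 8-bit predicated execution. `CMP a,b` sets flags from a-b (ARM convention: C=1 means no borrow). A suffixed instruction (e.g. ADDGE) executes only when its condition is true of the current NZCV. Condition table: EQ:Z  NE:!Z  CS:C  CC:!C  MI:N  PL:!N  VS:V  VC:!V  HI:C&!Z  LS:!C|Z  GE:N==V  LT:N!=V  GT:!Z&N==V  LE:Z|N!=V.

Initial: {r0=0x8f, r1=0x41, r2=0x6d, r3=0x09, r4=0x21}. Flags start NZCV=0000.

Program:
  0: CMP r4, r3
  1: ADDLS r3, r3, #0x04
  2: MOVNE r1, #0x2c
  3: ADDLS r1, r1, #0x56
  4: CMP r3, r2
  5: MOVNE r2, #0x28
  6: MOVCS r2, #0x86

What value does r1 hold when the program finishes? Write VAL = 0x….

[0] flags=0010 → (cmp)
[1] flags=0010 LS?F → skip
[2] flags=0010 NE?T → r1=0x2c
[3] flags=0010 LS?F → skip
[4] flags=1000 → (cmp)
[5] flags=1000 NE?T → r2=0x28
[6] flags=1000 CS?F → skip

VAL = 0x2c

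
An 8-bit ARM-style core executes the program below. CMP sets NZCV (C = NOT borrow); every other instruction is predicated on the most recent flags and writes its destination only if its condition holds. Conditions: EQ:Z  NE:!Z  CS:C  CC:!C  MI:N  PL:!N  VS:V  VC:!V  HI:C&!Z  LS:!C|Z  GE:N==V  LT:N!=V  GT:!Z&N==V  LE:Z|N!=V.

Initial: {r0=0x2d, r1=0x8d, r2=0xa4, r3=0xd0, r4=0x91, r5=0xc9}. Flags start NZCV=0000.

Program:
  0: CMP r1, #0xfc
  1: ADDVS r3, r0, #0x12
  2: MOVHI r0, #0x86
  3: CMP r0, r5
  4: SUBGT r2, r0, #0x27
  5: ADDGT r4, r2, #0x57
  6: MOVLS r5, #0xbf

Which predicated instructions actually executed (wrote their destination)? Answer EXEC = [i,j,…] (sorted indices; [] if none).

[0] flags=1000 → (cmp)
[1] flags=1000 VS?F → skip
[2] flags=1000 HI?F → skip
[3] flags=0000 → (cmp)
[4] flags=0000 GT?T → r2=0x06
[5] flags=0000 GT?T → r4=0x5d
[6] flags=0000 LS?T → r5=0xbf

EXEC = [4,5,6]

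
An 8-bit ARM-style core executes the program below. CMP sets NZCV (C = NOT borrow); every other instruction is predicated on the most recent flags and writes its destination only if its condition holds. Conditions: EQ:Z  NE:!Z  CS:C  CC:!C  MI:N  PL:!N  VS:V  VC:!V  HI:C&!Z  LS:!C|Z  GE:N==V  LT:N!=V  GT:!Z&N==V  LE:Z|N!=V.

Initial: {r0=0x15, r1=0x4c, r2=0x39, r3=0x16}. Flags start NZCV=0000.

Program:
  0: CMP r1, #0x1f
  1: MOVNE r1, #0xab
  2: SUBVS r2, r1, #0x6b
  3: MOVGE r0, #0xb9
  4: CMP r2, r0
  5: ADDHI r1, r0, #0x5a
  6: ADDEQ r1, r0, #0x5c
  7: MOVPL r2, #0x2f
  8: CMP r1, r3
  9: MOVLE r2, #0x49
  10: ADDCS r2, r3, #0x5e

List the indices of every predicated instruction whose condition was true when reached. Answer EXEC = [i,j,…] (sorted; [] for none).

0: ✓ CMP  NZCV=0010
1: ✓ MOVNE  r1←0xab
2: · SUBVS
3: ✓ MOVGE  r0←0xb9
4: ✓ CMP  NZCV=1001
5: · ADDHI
6: · ADDEQ
7: · MOVPL
8: ✓ CMP  NZCV=1010
9: ✓ MOVLE  r2←0x49
10: ✓ ADDCS  r2←0x74

EXEC = [1,3,9,10]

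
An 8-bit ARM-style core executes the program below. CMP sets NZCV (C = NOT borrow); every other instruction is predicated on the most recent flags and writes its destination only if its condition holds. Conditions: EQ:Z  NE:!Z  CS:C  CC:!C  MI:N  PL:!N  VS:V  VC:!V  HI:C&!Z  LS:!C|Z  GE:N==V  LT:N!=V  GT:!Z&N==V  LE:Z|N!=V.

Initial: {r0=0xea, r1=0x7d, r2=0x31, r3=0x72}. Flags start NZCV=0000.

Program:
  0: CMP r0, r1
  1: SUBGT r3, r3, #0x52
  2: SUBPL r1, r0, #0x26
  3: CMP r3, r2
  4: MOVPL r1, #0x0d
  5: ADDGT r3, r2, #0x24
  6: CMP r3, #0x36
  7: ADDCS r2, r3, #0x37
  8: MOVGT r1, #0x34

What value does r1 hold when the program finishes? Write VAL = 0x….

[0] flags=0011 → (cmp)
[1] flags=0011 GT?F → skip
[2] flags=0011 PL?T → r1=0xc4
[3] flags=0010 → (cmp)
[4] flags=0010 PL?T → r1=0x0d
[5] flags=0010 GT?T → r3=0x55
[6] flags=0010 → (cmp)
[7] flags=0010 CS?T → r2=0x8c
[8] flags=0010 GT?T → r1=0x34

VAL = 0x34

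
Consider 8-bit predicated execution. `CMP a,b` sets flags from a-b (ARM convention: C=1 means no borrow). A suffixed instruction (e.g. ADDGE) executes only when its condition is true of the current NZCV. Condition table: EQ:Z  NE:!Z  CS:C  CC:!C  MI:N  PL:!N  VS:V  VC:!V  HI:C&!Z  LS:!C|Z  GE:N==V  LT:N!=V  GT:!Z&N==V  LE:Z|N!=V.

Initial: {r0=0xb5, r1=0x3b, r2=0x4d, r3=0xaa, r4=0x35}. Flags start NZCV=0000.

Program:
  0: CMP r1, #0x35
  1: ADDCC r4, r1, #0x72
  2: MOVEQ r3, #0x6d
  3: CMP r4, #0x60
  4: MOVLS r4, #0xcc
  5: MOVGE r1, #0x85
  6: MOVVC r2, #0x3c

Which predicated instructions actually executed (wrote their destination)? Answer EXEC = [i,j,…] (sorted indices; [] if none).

[0] flags=0010 → (cmp)
[1] flags=0010 CC?F → skip
[2] flags=0010 EQ?F → skip
[3] flags=1000 → (cmp)
[4] flags=1000 LS?T → r4=0xcc
[5] flags=1000 GE?F → skip
[6] flags=1000 VC?T → r2=0x3c

EXEC = [4,6]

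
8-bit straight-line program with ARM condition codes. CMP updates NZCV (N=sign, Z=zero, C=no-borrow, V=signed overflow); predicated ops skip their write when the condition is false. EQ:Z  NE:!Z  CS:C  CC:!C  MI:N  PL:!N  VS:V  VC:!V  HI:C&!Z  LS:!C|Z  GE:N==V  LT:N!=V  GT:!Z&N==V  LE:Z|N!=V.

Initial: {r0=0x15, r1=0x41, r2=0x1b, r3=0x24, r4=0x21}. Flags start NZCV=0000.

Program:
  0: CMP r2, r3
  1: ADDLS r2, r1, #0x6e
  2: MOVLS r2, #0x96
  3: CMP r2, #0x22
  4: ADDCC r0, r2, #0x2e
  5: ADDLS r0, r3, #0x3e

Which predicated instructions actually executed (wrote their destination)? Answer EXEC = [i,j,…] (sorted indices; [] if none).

EXEC = [1,2]

[0] flags=1000 → (cmp)
[1] flags=1000 LS?T → r2=0xaf
[2] flags=1000 LS?T → r2=0x96
[3] flags=0011 → (cmp)
[4] flags=0011 CC?F → skip
[5] flags=0011 LS?F → skip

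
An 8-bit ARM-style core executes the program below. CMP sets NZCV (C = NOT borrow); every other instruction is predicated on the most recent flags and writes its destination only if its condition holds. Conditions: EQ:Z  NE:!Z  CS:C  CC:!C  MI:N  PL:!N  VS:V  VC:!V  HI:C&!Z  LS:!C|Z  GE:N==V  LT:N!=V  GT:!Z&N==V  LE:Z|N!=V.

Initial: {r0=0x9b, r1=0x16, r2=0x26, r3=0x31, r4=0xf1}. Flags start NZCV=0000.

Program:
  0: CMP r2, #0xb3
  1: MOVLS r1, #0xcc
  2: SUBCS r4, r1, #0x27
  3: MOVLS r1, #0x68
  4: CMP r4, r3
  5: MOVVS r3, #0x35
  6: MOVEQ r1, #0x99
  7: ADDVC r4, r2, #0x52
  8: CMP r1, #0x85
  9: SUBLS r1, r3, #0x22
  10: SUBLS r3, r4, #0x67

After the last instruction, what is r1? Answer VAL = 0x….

VAL = 0x0f

[0] flags=0000 → (cmp)
[1] flags=0000 LS?T → r1=0xcc
[2] flags=0000 CS?F → skip
[3] flags=0000 LS?T → r1=0x68
[4] flags=1010 → (cmp)
[5] flags=1010 VS?F → skip
[6] flags=1010 EQ?F → skip
[7] flags=1010 VC?T → r4=0x78
[8] flags=1001 → (cmp)
[9] flags=1001 LS?T → r1=0x0f
[10] flags=1001 LS?T → r3=0x11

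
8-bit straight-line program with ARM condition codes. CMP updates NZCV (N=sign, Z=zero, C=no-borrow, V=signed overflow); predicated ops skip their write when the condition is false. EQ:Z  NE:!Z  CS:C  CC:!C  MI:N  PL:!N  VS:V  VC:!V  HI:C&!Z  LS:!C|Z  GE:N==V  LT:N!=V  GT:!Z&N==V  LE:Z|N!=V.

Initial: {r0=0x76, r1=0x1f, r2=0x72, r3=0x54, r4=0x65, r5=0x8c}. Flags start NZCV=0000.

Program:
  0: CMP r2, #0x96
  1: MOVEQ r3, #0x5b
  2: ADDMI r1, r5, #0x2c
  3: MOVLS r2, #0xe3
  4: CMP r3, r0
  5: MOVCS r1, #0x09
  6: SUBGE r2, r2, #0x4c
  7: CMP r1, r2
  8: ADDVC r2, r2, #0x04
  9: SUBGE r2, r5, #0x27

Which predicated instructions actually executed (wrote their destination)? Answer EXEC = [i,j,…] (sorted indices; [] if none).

EXEC = [2,3,8]

0: ✓ CMP  NZCV=1001
1: · MOVEQ
2: ✓ ADDMI  r1←0xb8
3: ✓ MOVLS  r2←0xe3
4: ✓ CMP  NZCV=1000
5: · MOVCS
6: · SUBGE
7: ✓ CMP  NZCV=1000
8: ✓ ADDVC  r2←0xe7
9: · SUBGE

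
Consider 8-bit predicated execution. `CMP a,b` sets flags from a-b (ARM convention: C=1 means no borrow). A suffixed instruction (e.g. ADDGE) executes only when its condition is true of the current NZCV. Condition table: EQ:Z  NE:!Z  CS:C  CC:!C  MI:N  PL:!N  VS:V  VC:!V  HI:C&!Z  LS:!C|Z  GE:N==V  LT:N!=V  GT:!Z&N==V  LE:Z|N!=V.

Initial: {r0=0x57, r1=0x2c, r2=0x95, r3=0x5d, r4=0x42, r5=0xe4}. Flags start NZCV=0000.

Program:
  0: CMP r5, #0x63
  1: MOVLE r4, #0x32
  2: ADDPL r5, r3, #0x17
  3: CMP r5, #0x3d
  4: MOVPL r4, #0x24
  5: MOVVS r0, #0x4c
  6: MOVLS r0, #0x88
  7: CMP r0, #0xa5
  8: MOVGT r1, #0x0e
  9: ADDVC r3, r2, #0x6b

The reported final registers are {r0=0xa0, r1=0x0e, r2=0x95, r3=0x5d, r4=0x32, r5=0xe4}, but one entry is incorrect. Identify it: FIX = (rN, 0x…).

[0] flags=1010 → (cmp)
[1] flags=1010 LE?T → r4=0x32
[2] flags=1010 PL?F → skip
[3] flags=1010 → (cmp)
[4] flags=1010 PL?F → skip
[5] flags=1010 VS?F → skip
[6] flags=1010 LS?F → skip
[7] flags=1001 → (cmp)
[8] flags=1001 GT?T → r1=0x0e
[9] flags=1001 VC?F → skip

FIX = (r0, 0x57)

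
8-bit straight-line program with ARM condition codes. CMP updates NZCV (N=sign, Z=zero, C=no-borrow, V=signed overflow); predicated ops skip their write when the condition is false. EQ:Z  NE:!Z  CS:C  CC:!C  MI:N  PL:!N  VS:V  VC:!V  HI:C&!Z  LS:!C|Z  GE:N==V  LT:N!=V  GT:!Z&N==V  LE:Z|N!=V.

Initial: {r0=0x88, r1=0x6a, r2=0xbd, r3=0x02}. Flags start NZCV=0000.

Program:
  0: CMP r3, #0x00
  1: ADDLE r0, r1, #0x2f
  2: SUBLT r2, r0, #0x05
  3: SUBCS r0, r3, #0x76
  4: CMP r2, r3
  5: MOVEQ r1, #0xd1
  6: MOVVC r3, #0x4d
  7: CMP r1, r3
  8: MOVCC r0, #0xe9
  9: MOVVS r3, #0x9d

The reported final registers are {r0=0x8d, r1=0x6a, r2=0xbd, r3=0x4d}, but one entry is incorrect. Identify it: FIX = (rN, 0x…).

0: ✓ CMP  NZCV=0010
1: · ADDLE
2: · SUBLT
3: ✓ SUBCS  r0←0x8c
4: ✓ CMP  NZCV=1010
5: · MOVEQ
6: ✓ MOVVC  r3←0x4d
7: ✓ CMP  NZCV=0010
8: · MOVCC
9: · MOVVS

FIX = (r0, 0x8c)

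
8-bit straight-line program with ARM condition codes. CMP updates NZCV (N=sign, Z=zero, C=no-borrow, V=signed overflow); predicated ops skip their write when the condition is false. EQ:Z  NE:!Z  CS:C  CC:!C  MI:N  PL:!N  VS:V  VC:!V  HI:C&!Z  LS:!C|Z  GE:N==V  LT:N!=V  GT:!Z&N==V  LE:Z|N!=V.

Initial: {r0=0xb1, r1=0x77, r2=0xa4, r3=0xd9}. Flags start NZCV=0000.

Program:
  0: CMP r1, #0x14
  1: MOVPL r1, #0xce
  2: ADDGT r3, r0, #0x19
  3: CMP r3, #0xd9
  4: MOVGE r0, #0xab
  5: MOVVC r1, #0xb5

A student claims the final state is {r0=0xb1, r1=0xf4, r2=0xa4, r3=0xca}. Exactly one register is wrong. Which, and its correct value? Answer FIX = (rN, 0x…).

0: ✓ CMP  NZCV=0010
1: ✓ MOVPL  r1←0xce
2: ✓ ADDGT  r3←0xca
3: ✓ CMP  NZCV=1000
4: · MOVGE
5: ✓ MOVVC  r1←0xb5

FIX = (r1, 0xb5)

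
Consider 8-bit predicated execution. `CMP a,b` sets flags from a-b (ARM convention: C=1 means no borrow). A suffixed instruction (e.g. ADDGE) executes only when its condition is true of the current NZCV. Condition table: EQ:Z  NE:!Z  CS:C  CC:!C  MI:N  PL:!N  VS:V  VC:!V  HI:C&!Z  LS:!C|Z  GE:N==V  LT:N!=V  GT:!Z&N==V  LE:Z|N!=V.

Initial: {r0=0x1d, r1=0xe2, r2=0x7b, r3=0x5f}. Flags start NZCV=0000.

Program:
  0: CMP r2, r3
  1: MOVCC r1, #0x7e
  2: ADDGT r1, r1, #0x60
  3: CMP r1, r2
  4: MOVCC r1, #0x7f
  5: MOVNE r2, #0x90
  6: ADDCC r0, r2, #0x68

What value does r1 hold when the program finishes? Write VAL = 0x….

VAL = 0x7f

[0] flags=0010 → (cmp)
[1] flags=0010 CC?F → skip
[2] flags=0010 GT?T → r1=0x42
[3] flags=1000 → (cmp)
[4] flags=1000 CC?T → r1=0x7f
[5] flags=1000 NE?T → r2=0x90
[6] flags=1000 CC?T → r0=0xf8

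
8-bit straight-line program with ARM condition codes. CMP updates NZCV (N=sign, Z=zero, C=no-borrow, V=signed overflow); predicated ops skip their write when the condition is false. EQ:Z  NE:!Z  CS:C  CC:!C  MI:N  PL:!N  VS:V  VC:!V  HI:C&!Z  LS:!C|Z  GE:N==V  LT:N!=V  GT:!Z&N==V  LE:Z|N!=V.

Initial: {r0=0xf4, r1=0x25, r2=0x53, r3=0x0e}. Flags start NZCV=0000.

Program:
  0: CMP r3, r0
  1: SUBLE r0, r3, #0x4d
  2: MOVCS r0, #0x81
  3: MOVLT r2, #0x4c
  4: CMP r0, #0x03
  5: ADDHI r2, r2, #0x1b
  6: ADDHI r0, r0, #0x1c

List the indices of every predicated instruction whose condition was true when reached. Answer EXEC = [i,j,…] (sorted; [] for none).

[0] flags=0000 → (cmp)
[1] flags=0000 LE?F → skip
[2] flags=0000 CS?F → skip
[3] flags=0000 LT?F → skip
[4] flags=1010 → (cmp)
[5] flags=1010 HI?T → r2=0x6e
[6] flags=1010 HI?T → r0=0x10

EXEC = [5,6]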